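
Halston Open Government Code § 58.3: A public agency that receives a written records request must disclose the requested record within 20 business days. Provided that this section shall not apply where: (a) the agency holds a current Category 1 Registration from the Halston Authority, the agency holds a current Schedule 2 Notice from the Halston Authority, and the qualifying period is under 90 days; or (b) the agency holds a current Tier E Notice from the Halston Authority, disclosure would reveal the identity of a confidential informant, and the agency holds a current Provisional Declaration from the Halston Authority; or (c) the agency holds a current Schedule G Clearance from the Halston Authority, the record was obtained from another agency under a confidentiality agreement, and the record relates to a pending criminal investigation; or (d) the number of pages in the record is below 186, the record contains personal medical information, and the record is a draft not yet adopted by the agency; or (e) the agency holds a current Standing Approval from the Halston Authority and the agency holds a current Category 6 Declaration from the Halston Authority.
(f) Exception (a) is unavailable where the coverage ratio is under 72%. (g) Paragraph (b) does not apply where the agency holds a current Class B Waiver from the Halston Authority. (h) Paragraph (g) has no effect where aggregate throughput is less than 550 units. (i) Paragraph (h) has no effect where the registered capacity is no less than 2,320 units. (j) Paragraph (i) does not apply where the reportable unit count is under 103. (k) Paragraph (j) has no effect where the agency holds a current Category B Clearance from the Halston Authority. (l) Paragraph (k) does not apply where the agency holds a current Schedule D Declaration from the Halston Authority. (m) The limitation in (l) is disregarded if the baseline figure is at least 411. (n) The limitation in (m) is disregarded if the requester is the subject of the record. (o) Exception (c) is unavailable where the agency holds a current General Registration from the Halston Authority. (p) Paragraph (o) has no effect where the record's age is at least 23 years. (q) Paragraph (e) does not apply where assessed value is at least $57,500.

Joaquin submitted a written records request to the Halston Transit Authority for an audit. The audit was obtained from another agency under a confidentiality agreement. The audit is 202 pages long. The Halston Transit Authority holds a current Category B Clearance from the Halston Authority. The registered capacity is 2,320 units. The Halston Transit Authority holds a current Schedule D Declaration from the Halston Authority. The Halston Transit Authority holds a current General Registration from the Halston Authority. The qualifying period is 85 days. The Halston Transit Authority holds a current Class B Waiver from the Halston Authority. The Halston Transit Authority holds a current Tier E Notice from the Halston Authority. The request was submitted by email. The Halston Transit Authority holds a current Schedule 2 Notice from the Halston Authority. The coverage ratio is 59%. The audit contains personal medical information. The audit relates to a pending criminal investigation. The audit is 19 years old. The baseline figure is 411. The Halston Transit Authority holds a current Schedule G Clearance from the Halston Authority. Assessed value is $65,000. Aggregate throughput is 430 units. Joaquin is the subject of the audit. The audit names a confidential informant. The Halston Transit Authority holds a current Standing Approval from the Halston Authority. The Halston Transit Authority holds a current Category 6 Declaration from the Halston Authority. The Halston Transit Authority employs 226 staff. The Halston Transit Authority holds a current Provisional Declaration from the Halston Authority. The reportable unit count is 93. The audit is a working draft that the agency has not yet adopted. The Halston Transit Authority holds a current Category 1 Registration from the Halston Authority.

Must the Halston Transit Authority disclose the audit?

No — exception (b) applies; the Halston Transit Authority is not required to disclose the audit.

All of (a)'s requirements are met (a current Category 1 Registration is held; a current Schedule 2 Notice is held; the qualifying period is 85 days, under the 90 days limit). Turning to paragraph (f): (f) is triggered — the coverage ratio is 59%, under the 72% limit. Exception (a) does not apply.
All of (b)'s requirements are met (a current Tier E Notice is held; the audit names a confidential informant; a current Provisional Declaration is held). Under paragraphs (g)–(n): (g) would limit (b) — a current Class B Waiver is held — but (h) sets (g) aside: (h) operates against (g): aggregate throughput is 430 units, less than the 550 units limit. (i) would limit (h) — the registered capacity is 2,320 units, meeting the 2,320 units threshold — but (j) sets (i) aside: (j) operates — the reportable unit count is 93, under the 103 limit. (k) would limit (j) — a current Category B Clearance is held — but (l) sets (k) aside: (l) is engaged — a current Schedule D Declaration is held. (m) operates (the baseline figure is 411, meeting the 411 threshold), but is displaced by (n): (n) operates — Joaquin is the subject of the audit. (b) remains available.
Exception (c)'s conditions are all satisfied: a current Schedule G Clearance is held; the audit was obtained under a confidentiality agreement; the audit relates to a pending investigation. But: (o) operates against (c): a current General Registration is held. (p) is inapplicable (the record's age is 19 years, short of 23 years), so (o) stands. (c) is therefore removed.
Exception (d) requires that the number of pages in the record is below 186; but the number of pages in the record is 202, not below 186, so (d) is unavailable.
Exception (e) is satisfied on its face — a current Standing Approval is held; a current Category 6 Declaration is held. Turning to paragraph (q): (q) is triggered — assessed value is $65,000, meeting the $57,500 threshold. So (e) is unavailable.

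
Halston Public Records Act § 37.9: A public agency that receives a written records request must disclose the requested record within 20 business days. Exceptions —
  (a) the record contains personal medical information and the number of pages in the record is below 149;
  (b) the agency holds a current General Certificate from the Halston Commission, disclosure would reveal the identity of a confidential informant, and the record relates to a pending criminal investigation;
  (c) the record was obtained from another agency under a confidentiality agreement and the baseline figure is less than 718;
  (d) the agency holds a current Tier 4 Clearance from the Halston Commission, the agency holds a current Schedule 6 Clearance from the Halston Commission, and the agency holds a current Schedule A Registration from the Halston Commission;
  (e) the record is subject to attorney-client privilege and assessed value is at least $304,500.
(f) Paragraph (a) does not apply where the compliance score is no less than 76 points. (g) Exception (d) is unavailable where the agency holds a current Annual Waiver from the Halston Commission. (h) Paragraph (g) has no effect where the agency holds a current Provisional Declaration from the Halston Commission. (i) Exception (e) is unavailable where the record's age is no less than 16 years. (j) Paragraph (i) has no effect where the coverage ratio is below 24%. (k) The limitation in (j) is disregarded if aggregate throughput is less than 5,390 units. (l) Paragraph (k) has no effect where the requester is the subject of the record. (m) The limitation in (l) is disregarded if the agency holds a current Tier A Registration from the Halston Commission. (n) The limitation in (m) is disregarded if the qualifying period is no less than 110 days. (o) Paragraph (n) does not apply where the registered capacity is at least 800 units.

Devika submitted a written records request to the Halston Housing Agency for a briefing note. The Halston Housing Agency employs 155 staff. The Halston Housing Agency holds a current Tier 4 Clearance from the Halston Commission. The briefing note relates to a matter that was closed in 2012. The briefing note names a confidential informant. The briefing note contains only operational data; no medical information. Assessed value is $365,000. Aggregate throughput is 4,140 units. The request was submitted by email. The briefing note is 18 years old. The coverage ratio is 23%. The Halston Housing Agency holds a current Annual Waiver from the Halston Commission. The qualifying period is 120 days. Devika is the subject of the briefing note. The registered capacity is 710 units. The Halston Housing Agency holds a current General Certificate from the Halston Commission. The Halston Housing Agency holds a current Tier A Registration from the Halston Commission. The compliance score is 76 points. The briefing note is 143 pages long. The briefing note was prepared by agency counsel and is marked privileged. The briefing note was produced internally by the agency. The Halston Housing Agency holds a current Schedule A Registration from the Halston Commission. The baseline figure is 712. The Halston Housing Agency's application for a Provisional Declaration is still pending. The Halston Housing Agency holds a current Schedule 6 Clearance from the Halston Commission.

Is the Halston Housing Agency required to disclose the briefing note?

No — exception (e) applies; the Halston Housing Agency is not required to disclose the briefing note.

Exception (a) fails — the briefing note contains only operational data.
Exception (b) requires that the record relates to a pending criminal investigation; but the briefing note relates to a closed matter, so (b) is unavailable.
Exception (c) does not apply: the briefing note was produced internally.
Exception (d) is satisfied on its face — a current Tier 4 Clearance is held; a current Schedule 6 Clearance is held; a current Schedule A Registration is held. Turning to paragraphs (g)–(h): (g) operates against (d): a current Annual Waiver is held. (h), which would lift (g), is inapplicable — no current Provisional Declaration is held. (d) is therefore removed.
Exception (e): the briefing note is privileged; assessed value is $365,000, meeting the $304,500 threshold — every condition holds. Considering the limiting provisions: (i) is triggered (the record's age is 18 years, meeting the 16 years threshold), but yields to (j): (j) operates against (i): the coverage ratio is 23%, below the 24% limit. (k) would limit (j) — aggregate throughput is 4,140 units, less than the 5,390 units limit — but (l) sets (k) aside: (l) operates against (k): Devika is the subject of the briefing note. (m) would limit (l) — a current Tier A Registration is held — but (n) sets (m) aside: (n) operates against (m): the qualifying period is 120 days, meeting the 110 days threshold. (o) is not engaged (the registered capacity is 710 units, short of 800 units), so (n) stands. Exception (e) stands.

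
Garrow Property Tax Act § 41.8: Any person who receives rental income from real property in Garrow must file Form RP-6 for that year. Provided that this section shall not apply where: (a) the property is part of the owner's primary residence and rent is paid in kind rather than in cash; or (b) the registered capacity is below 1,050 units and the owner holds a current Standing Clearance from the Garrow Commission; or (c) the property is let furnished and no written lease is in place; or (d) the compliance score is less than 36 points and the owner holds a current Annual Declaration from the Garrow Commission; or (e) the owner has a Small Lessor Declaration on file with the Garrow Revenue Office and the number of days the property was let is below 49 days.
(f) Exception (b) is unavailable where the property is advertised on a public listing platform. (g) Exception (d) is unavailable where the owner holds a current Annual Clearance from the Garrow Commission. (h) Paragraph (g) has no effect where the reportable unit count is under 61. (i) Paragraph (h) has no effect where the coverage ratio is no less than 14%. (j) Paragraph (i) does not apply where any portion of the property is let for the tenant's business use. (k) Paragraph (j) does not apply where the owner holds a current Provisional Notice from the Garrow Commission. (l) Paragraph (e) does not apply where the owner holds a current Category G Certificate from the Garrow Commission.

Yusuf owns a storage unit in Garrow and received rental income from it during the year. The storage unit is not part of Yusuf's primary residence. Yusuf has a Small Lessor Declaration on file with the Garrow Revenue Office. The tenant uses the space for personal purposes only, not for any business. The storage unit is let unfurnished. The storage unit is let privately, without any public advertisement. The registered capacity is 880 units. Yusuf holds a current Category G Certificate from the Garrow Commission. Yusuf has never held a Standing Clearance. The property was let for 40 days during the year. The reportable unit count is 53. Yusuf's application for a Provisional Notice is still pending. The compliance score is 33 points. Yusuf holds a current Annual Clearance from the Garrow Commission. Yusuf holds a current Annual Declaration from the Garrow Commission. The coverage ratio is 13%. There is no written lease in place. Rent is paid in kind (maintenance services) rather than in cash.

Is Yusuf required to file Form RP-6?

No — exception (d) applies; Yusuf is not required to file Form RP-6.

Exception (a) fails — the storage unit is not part of the primary residence.
Exception (b) does not apply: the Standing Clearance is not current.
Exception (c) fails — the property is let unfurnished.
Exception (d) is satisfied on its face — the compliance score is 33 points, less than the 36 points limit; a current Annual Declaration is held. As to paragraphs (g)–(k): (g) operates (a current Annual Clearance is held), but is overridden by (h): (h) operates against (g): the reportable unit count is 53, under the 61 limit. (i) is not triggered (the coverage ratio is 13%, short of 14%), so (h) stands. So (d) applies.
Exception (e)'s conditions are all satisfied: a Small Lessor Declaration is on file; the number of days the property was let is 40 days, below the 49 days limit. But: (l) operates against (e): a current Category G Certificate is held. So (e) is unavailable.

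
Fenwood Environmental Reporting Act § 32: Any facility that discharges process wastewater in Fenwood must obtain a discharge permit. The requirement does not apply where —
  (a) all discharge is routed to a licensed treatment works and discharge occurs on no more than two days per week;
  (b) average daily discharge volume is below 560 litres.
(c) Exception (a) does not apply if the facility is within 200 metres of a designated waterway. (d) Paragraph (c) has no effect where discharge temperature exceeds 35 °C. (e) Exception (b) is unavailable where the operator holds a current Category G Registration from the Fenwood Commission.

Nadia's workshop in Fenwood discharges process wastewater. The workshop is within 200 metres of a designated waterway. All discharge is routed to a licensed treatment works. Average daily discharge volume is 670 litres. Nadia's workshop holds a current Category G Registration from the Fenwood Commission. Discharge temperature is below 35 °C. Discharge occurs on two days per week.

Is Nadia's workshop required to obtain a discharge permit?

All of (a)'s requirements are met (discharge is routed to a licensed treatment works; discharge occurs on no more than two days per week). But: (c) operates — the workshop is within 200 m of a designated waterway. (d) is not triggered (discharge temperature is below 35 °C), so (c) stands. Exception (a) does not apply.
Exception (b) does not apply: average daily discharge volume is 670 litres, not below 560 litres.
No exception applies. The general rule governs.

Yes — Nadia's workshop must obtain a discharge permit.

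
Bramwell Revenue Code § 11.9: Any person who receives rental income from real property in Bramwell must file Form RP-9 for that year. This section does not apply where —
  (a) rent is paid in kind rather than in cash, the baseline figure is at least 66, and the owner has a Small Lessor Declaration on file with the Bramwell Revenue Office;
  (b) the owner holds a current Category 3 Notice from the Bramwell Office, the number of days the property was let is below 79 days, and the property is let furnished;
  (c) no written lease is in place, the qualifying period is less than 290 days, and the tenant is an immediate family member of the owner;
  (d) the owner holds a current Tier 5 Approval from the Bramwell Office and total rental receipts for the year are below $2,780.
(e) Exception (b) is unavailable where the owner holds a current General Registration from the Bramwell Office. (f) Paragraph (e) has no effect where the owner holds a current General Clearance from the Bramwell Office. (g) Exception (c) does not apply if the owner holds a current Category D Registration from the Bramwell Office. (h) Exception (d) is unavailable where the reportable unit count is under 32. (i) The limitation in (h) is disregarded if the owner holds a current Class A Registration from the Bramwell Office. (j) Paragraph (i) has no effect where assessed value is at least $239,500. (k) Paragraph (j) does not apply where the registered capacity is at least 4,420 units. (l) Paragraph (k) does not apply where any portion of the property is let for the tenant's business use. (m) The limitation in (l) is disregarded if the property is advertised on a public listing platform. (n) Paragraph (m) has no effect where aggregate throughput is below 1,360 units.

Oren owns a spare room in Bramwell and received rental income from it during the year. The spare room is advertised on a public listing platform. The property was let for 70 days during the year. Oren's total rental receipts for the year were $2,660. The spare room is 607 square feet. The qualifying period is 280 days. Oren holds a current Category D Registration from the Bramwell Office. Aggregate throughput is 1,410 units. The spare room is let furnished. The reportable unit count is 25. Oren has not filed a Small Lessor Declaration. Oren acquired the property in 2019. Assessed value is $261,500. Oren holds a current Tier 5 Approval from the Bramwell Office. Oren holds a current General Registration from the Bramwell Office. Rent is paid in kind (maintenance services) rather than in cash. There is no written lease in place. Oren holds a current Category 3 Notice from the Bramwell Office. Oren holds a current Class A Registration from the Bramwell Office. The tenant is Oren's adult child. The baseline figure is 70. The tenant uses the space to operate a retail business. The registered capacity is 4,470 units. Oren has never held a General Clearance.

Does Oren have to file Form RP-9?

No — exception (d) applies; Oren is not required to file Form RP-9.

Exception (a) requires that the owner has a Small Lessor Declaration on file with the Bramwell Revenue Office; but no Small Lessor Declaration is on file, so (a) is unavailable.
Exception (b)'s conditions are all satisfied: a current Category 3 Notice is held; the number of days the property was let is 70 days, below the 79 days limit; the property is let furnished. But: (e) operates against (b): a current General Registration is held. (f), which would lift (e), is not triggered — there is no General Clearance in force. (b) is therefore removed.
Exception (c): there is no written lease; the qualifying period is 280 days, less than the 290 days limit; the tenant is an immediate family member — every condition holds. However, paragraph (g) must be considered: (g) operates against (c): a current Category D Registration is held. So (c) is unavailable.
All of (d)'s requirements are met (a current Tier 5 Approval is held; total rental receipts for the year are $2,660, below the $2,780 limit). Considering the limiting provisions: (h) would limit (d) — the reportable unit count is 25, under the 32 limit — but (i) sets (h) aside: (i) operates against (h): a current Class A Registration is held. (j) would limit (i) — assessed value is $261,500, meeting the $239,500 threshold — but (k) sets (j) aside: (k) operates against (j): the registered capacity is 4,470 units, meeting the 4,420 units threshold. (l) operates (the space is let for business use), but yields to (m): (m) operates against (l): the property is publicly advertised. (n) is inapplicable (aggregate throughput is 1,410 units, not below 1,360 units), so (m) stands. Exception (d) stands.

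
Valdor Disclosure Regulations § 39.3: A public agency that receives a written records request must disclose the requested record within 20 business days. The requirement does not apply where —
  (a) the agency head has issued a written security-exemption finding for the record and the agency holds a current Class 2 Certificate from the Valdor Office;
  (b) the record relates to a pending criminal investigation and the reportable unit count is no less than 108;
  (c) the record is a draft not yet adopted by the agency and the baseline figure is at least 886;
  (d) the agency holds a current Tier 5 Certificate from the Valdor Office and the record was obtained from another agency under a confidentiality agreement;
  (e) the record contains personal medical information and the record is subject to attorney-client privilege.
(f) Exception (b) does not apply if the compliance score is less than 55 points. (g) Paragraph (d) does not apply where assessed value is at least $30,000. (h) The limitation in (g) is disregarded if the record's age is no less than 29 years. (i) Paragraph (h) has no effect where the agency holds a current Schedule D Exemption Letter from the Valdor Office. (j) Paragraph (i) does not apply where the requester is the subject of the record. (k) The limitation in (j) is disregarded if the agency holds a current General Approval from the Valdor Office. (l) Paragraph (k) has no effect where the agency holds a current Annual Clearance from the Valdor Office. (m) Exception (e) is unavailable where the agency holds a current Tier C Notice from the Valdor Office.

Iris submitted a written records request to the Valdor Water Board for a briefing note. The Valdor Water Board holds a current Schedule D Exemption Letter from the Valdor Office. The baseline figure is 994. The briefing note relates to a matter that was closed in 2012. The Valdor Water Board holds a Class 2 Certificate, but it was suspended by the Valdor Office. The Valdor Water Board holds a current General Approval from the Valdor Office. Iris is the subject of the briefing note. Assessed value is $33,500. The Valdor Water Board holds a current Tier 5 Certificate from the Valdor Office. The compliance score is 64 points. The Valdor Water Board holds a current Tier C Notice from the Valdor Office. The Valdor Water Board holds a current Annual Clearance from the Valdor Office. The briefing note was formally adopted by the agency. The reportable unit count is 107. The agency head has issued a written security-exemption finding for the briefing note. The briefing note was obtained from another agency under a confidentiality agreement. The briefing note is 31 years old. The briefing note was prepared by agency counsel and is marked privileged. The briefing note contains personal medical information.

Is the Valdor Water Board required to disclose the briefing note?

Exception (a) requires that the agency holds a current Class 2 Certificate from the Valdor Office; but no current Class 2 Certificate is held, so (a) is unavailable.
Exception (b) fails — the briefing note relates to a closed matter.
Exception (c) does not apply: the briefing note has been formally adopted.
Exception (d): a current Tier 5 Certificate is held; the briefing note was obtained under a confidentiality agreement — every condition holds. As to paragraphs (g)–(l): (g) would limit (d) — assessed value is $33,500, meeting the $30,000 threshold — but (h) sets (g) aside: (h) operates — the record's age is 31 years, meeting the 29 years threshold. (i) would limit (h) — a current Schedule D Exemption Letter is held — but (j) sets (i) aside: (j) is engaged — Iris is the subject of the briefing note. (k) would limit (j) — a current General Approval is held — but (l) sets (k) aside: (l) applies — a current Annual Clearance is held. Exception (d) stands.
All of (e)'s requirements are met (the briefing note contains personal medical information; the briefing note is privileged). But: (m) operates against (e): a current Tier C Notice is held. So (e) is unavailable.

No — exception (d) applies; the Valdor Water Board is not required to disclose the briefing note.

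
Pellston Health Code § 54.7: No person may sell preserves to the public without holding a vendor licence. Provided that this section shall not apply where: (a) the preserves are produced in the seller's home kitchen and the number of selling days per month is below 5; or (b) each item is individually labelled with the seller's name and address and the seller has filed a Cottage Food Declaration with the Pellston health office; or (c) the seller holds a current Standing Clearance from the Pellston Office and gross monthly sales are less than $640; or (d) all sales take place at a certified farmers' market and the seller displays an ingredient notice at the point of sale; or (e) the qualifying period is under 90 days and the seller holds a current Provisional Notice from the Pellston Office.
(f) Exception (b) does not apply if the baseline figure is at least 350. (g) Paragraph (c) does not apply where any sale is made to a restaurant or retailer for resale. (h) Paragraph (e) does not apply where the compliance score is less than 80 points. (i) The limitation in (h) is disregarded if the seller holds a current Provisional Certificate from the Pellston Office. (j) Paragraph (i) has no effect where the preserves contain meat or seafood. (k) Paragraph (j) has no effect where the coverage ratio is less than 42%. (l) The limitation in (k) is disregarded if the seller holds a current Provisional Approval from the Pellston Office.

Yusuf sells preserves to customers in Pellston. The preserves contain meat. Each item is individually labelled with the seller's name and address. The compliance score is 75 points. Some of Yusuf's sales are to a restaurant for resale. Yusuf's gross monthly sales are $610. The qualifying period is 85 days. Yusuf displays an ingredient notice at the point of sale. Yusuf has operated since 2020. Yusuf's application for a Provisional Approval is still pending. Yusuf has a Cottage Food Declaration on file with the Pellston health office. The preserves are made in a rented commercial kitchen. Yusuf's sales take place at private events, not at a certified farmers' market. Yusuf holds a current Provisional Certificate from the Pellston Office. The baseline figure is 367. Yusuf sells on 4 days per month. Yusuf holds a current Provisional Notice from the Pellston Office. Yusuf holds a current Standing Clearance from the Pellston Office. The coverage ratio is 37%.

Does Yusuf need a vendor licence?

No — exception (e) applies; Yusuf is not required to hold a vendor licence.

Exception (a) fails — the preserves are made in a commercial kitchen, not a home kitchen.
All of (b)'s requirements are met (items are individually labelled; a Cottage Food Declaration is on file). But applying paragraph (f): (f) operates against (b): the baseline figure is 367, meeting the 350 threshold. So (b) is unavailable.
Exception (c)'s conditions are all satisfied: a current Standing Clearance is held; gross monthly sales are $610, less than the $640 limit. However, paragraph (g) must be considered: (g) applies — some sales are to a restaurant for resale. So (c) is unavailable.
Exception (d) fails — sales are at private events, not a certified farmers' market.
Exception (e) is satisfied on its face — the qualifying period is 85 days, under the 90 days limit; a current Provisional Notice is held. As to paragraphs (h)–(l): (h) applies (the compliance score is 75 points, less than the 80 points limit), but is overridden by (i): (i) applies — a current Provisional Certificate is held. (j) applies (the preserves contain meat), but is itself disapplied by (k): (k) applies — the coverage ratio is 37%, less than the 42% limit. (l), which would lift (k), is not triggered — no current Provisional Approval is held. (e) remains available.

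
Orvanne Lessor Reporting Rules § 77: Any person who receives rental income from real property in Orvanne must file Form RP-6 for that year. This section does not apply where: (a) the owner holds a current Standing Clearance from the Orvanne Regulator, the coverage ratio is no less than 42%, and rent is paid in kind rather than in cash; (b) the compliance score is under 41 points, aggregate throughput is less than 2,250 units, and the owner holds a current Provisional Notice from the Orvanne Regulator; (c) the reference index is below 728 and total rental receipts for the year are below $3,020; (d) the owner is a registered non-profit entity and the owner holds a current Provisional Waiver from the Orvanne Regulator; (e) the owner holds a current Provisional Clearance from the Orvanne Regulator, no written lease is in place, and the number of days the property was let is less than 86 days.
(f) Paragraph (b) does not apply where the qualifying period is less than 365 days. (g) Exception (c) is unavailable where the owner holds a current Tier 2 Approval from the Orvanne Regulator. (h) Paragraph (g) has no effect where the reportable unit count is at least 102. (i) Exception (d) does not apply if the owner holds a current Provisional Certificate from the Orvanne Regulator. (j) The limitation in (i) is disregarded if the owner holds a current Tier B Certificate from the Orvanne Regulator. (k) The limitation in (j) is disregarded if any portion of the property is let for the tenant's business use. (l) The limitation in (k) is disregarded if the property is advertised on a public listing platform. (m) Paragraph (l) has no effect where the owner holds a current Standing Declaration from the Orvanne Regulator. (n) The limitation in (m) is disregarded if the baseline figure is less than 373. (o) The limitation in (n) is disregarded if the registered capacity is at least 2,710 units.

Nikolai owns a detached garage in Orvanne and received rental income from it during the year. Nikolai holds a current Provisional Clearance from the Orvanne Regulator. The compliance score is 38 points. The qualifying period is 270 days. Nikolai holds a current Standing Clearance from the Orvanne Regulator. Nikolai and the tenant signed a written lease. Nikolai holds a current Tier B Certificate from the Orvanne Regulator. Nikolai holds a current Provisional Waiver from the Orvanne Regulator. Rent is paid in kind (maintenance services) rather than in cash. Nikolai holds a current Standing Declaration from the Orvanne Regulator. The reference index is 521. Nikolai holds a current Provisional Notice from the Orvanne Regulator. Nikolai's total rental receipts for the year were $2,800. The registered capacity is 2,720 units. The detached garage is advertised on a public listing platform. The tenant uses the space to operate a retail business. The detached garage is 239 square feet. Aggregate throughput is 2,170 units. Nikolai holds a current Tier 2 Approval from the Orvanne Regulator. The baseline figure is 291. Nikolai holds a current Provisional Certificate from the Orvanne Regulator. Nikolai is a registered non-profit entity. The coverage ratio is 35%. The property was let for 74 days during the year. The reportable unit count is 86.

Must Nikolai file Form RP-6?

Yes — Nikolai must file Form RP-6.

Exception (a) does not apply: the coverage ratio is 35%, short of 42%.
Exception (b)'s conditions are all satisfied: the compliance score is 38 points, under the 41 points limit; aggregate throughput is 2,170 units, less than the 2,250 units limit; a current Provisional Notice is held. But applying paragraph (f): (f) operates against (b): the qualifying period is 270 days, less than the 365 days limit. So (b) is unavailable.
All of (c)'s requirements are met (the reference index is 521, below the 728 limit; total rental receipts for the year are $2,800, below the $3,020 limit). Turning to paragraphs (g)–(h): (g) operates against (c): a current Tier 2 Approval is held. (h) is not engaged (the reportable unit count is 86, short of 102), so (g) stands. (c) is therefore removed.
Exception (d) is satisfied on its face — Nikolai is a registered non-profit; a current Provisional Waiver is held. But: (i) operates — a current Provisional Certificate is held. (j) applies (a current Tier B Certificate is held), but yields to (k): (k) operates against (j): the space is let for business use. (l) would limit (k) — the property is publicly advertised — but (m) sets (l) aside: (m) operates against (l): a current Standing Declaration is held. (n) would limit (m) — the baseline figure is 291, less than the 373 limit — but (o) sets (n) aside: (o) applies — the registered capacity is 2,720 units, meeting the 2,710 units threshold. Exception (d) does not apply.
Exception (e) fails — a written lease is in place.
None of the exceptions is available; § 77 applies in full.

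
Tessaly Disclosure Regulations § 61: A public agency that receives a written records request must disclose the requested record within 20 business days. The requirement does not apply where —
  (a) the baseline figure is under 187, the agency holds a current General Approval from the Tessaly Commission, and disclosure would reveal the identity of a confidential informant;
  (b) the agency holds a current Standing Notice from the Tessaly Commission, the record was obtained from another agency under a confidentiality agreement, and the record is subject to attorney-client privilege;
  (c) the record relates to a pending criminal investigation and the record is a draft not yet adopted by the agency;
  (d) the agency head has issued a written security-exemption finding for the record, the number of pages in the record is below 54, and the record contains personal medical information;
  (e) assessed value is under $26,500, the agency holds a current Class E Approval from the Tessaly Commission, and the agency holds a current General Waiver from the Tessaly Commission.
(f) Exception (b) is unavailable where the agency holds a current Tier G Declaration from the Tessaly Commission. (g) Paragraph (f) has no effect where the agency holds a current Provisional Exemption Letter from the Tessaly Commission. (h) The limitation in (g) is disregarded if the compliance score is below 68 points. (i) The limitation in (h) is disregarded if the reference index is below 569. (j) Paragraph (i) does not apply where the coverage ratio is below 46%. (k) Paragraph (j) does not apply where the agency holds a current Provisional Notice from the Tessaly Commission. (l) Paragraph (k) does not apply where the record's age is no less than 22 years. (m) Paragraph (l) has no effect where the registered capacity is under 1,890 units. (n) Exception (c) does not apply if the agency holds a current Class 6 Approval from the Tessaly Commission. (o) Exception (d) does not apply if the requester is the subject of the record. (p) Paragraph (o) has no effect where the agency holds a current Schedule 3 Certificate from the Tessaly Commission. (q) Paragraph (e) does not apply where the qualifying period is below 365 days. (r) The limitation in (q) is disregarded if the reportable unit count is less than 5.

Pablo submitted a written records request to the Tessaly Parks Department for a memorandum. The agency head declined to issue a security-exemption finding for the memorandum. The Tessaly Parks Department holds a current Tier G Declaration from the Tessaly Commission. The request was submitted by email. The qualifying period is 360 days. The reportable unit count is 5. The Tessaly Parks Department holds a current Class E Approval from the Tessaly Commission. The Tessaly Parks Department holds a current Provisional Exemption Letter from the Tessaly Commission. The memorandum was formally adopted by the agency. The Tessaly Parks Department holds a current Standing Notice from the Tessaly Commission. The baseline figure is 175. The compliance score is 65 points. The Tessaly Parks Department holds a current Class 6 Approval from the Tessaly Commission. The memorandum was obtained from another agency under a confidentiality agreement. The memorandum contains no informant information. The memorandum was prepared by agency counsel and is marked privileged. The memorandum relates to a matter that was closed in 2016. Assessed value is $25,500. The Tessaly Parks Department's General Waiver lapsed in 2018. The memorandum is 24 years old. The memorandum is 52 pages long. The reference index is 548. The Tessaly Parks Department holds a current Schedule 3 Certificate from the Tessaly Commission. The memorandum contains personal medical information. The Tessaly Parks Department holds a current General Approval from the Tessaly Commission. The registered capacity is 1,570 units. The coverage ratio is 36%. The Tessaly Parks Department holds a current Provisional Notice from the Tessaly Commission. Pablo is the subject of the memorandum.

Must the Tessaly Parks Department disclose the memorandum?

No — exception (b) applies; the Tessaly Parks Department is not required to disclose the memorandum.

Exception (a) does not apply: the memorandum contains no informant information.
All of (b)'s requirements are met (a current Standing Notice is held; the memorandum was obtained under a confidentiality agreement; the memorandum is privileged). Under paragraphs (f)–(m): (f) operates (a current Tier G Declaration is held), but is displaced by (g): (g) operates against (f): a current Provisional Exemption Letter is held. (h) is triggered (the compliance score is 65 points, below the 68 points limit), but yields to (i): (i) operates against (h): the reference index is 548, below the 569 limit. (j) is engaged (the coverage ratio is 36%, below the 46% limit), but is set aside by (k): (k) applies — a current Provisional Notice is held. (l) would limit (k) — the record's age is 24 years, meeting the 22 years threshold — but (m) sets (l) aside: (m) applies — the registered capacity is 1,570 units, under the 1,890 units limit. (b) remains available.
Exception (c) fails — the memorandum relates to a closed matter.
Exception (d) requires that the agency head has issued a written security-exemption finding for the record; but the agency head declined to issue a security-exemption finding, so (d) is unavailable.
Exception (e) requires that the agency holds a current General Waiver from the Tessaly Commission; but there is no General Waiver in force, so (e) is unavailable.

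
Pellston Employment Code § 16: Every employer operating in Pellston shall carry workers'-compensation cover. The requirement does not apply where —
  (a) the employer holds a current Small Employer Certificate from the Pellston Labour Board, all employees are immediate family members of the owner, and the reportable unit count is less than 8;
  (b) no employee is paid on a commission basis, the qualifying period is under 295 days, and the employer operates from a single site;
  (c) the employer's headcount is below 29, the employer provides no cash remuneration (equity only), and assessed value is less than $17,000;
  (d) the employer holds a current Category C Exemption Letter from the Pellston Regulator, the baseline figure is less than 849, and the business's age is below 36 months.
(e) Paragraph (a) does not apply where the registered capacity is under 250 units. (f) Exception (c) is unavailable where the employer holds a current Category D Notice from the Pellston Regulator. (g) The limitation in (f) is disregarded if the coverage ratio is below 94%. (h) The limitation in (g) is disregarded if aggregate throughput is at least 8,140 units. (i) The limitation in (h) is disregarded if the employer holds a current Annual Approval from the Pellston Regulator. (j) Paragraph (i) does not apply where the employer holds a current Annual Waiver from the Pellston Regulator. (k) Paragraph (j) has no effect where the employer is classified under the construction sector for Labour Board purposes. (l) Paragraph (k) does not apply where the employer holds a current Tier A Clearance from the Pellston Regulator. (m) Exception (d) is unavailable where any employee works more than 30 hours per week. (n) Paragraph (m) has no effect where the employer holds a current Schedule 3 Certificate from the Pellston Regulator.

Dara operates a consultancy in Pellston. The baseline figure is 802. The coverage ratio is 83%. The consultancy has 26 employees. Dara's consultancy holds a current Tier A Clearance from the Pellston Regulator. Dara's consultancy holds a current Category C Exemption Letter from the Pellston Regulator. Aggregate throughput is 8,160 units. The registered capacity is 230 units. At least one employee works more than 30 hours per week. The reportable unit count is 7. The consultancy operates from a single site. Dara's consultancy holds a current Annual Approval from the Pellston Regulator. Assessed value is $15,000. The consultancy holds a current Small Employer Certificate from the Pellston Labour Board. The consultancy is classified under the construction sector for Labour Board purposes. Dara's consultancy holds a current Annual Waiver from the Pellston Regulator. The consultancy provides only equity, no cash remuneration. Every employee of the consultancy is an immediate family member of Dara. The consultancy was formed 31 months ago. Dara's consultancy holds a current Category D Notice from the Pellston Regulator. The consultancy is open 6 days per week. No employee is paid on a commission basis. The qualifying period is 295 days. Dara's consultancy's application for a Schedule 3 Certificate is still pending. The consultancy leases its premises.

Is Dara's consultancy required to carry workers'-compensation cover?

Yes — Dara's consultancy must carry workers'-compensation cover.

Exception (a): a current Small Employer Certificate is held; every employee is an immediate family member; the reportable unit count is 7, less than the 8 limit — every condition holds. But applying paragraph (e): (e) is engaged — the registered capacity is 230 units, under the 250 units limit. (a) is therefore removed.
Exception (b) fails — the qualifying period is 295 days, not under 295 days.
All of (c)'s requirements are met (the employer's headcount is 26, below the 29 limit; remuneration is equity-only; assessed value is $15,000, less than the $17,000 limit). But applying paragraphs (f)–(l): (f) applies — a current Category D Notice is held. (g) would limit (f) — the coverage ratio is 83%, below the 94% limit — but (h) sets (g) aside: (h) operates against (g): aggregate throughput is 8,160 units, meeting the 8,140 units threshold. (i) is engaged (a current Annual Approval is held), but yields to (j): (j) is engaged — a current Annual Waiver is held. (k) operates (the consultancy is classified under the construction sector), but is itself disapplied by (l): (l) is engaged — a current Tier A Clearance is held. Exception (c) does not apply.
Exception (d) is satisfied on its face — a current Category C Exemption Letter is held; the baseline figure is 802, less than the 849 limit; the business's age is 31 months, below the 36 months limit. But: (m) operates — at least one employee exceeds 30 hours/week. (n) is inapplicable (there is no Schedule 3 Certificate in force), so (m) stands. So (d) is unavailable.
No exception applies. The general rule governs.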